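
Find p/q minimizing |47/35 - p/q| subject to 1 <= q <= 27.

Expand x = 47/35 as a continued fraction with the Euclidean algorithm:
  47 = 1*35 + 12, so a_0 = 1.
  35 = 2*12 + 11, so a_1 = 2.
  12 = 1*11 + 1, so a_2 = 1.
  11 = 11*1 + 0, so a_3 = 11.
so x = [1; 2, 1, 11].
Convergents (p_i = a_i*p_{i-1} + p_{i-2}, q_i = a_i*q_{i-1} + q_{i-2} with p_{-2}=0, p_{-1}=1, q_{-2}=1, q_{-1}=0), until the denominator exceeds 27:
  i=0: a_0=1, p_0 = 1*1 + 0 = 1, q_0 = 1*0 + 1 = 1.
  i=1: a_1=2, p_1 = 2*1 + 1 = 3, q_1 = 2*1 + 0 = 2.
  i=2: a_2=1, p_2 = 1*3 + 1 = 4, q_2 = 1*2 + 1 = 3.
  i=3: a_3=11, p_3 = 11*4 + 3 = 47, q_3 = 11*3 + 2 = 35.
q_3 = 35 > 27, so the last convergent with denominator <= 27 is p_2/q_2 = 4/3.
The closest fraction with denominator <= 27 is either p_2/q_2 or the intermediate fraction (k*p_2 + p_1)/(k*q_2 + q_1) with the largest k >= 1 whose denominator stays <= 27; these approach x as k grows, and every other convergent or intermediate fraction in range is farther away.
Largest k: floor((27 - q_1)/q_2) = floor((27 - 2)/3) = 8.
That gives (8*4 + 3)/(8*3 + 2) = 35/26.
Compare the errors: |x - 4/3| = |47*3 - 4*35|/(35*3) = 1/105, and |x - 35/26| = |47*26 - 35*35|/(35*26) = 3/910.
Cross-multiplying, 3*105 = 315 < 910 = 1*910, so 3/910 is smaller: the intermediate fraction 35/26 is closer to x than 4/3.

35/26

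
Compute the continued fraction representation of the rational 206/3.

[68; 1, 2]

Run the Euclidean algorithm on 206 and 3; the successive quotients are the partial quotients a_0, a_1, ... (each step inverts the fractional part left over by the previous one):
  206 = 68*3 + 2, so a_0 = 68.
  3 = 1*2 + 1, so a_1 = 1.
  2 = 2*1 + 0, so a_2 = 2.
The remainder reaches 0 after 3 divisions, so the expansion has 3 partial quotients, read off in order.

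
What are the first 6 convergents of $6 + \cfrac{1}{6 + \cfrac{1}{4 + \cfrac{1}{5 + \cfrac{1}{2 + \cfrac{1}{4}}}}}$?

6/1, 37/6, 154/25, 807/131, 1768/287, 7879/1279

Using the convergent recurrence p_i = a_i*p_{i-1} + p_{i-2}, q_i = a_i*q_{i-1} + q_{i-2} with p_{-2}=0, p_{-1}=1, q_{-2}=1, q_{-1}=0:
  i=0: a_0=6, p_0 = 6*1 + 0 = 6, q_0 = 6*0 + 1 = 1.
  i=1: a_1=6, p_1 = 6*6 + 1 = 37, q_1 = 6*1 + 0 = 6.
  i=2: a_2=4, p_2 = 4*37 + 6 = 154, q_2 = 4*6 + 1 = 25.
  i=3: a_3=5, p_3 = 5*154 + 37 = 807, q_3 = 5*25 + 6 = 131.
  i=4: a_4=2, p_4 = 2*807 + 154 = 1768, q_4 = 2*131 + 25 = 287.
  i=5: a_5=4, p_5 = 4*1768 + 807 = 7879, q_5 = 4*287 + 131 = 1279.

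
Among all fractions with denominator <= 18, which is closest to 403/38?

Expand x = 403/38 as a continued fraction with the Euclidean algorithm:
  403 = 10*38 + 23, so a_0 = 10.
  38 = 1*23 + 15, so a_1 = 1.
  23 = 1*15 + 8, so a_2 = 1.
  15 = 1*8 + 7, so a_3 = 1.
  8 = 1*7 + 1, so a_4 = 1.
  7 = 7*1 + 0, so a_5 = 7.
so x = [10; 1, 1, 1, 1, 7].
Convergents (p_i = a_i*p_{i-1} + p_{i-2}, q_i = a_i*q_{i-1} + q_{i-2} with p_{-2}=0, p_{-1}=1, q_{-2}=1, q_{-1}=0), until the denominator exceeds 18:
  i=0: a_0=10, p_0 = 10*1 + 0 = 10, q_0 = 10*0 + 1 = 1.
  i=1: a_1=1, p_1 = 1*10 + 1 = 11, q_1 = 1*1 + 0 = 1.
  i=2: a_2=1, p_2 = 1*11 + 10 = 21, q_2 = 1*1 + 1 = 2.
  i=3: a_3=1, p_3 = 1*21 + 11 = 32, q_3 = 1*2 + 1 = 3.
  i=4: a_4=1, p_4 = 1*32 + 21 = 53, q_4 = 1*3 + 2 = 5.
  i=5: a_5=7, p_5 = 7*53 + 32 = 403, q_5 = 7*5 + 3 = 38.
q_5 = 38 > 18, so the last convergent with denominator <= 18 is p_4/q_4 = 53/5.
The closest fraction with denominator <= 18 is either p_4/q_4 or the intermediate fraction (k*p_4 + p_3)/(k*q_4 + q_3) with the largest k >= 1 whose denominator stays <= 18; these approach x as k grows, and every other convergent or intermediate fraction in range is farther away.
Largest k: floor((18 - q_3)/q_4) = floor((18 - 3)/5) = 3.
That gives (3*53 + 32)/(3*5 + 3) = 191/18.
Compare the errors: |x - 53/5| = |403*5 - 53*38|/(38*5) = 1/190, and |x - 191/18| = |403*18 - 191*38|/(38*18) = 4/684.
Cross-multiplying, 1*684 = 684 < 760 = 4*190, so 1/190 is smaller: the convergent 53/5 is closer to x than 191/18.

53/5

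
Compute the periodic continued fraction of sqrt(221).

[14; (1, 6, 2, 6, 1, 28)]

Write x_i = (sqrt(221) + m_i)/d_i with (m_0, d_0) = (0, 1). a_0 = floor(sqrt(221)) = 14, since 14^2 = 196 <= 221 < 225 = 15^2.
Iterate m_{i+1} = d_i*a_i - m_i, d_{i+1} = (221 - m_{i+1}^2)/d_i, a_{i+1} = floor((a_0 + m_{i+1})/d_{i+1}):
  m_1 = 1*14 - 0 = 14, d_1 = (221 - 14^2)/1 = 25/1 = 25, a_1 = floor((14 + 14)/25) = 1.
  m_2 = 25*1 - 14 = 11, d_2 = (221 - 11^2)/25 = 100/25 = 4, a_2 = floor((14 + 11)/4) = 6.
  m_3 = 4*6 - 11 = 13, d_3 = (221 - 13^2)/4 = 52/4 = 13, a_3 = floor((14 + 13)/13) = 2.
  m_4 = 13*2 - 13 = 13, d_4 = (221 - 13^2)/13 = 52/13 = 4, a_4 = floor((14 + 13)/4) = 6.
  m_5 = 4*6 - 13 = 11, d_5 = (221 - 11^2)/4 = 100/4 = 25, a_5 = floor((14 + 11)/25) = 1.
  m_6 = 25*1 - 11 = 14, d_6 = (221 - 14^2)/25 = 25/25 = 1, a_6 = floor((14 + 14)/1) = 28.
  m_7 = 1*28 - 14 = 14, d_7 = (221 - 14^2)/1 = 25/1 = 25: (m_7, d_7) = (m_1, d_1) = (14, 25), so from here the quotients repeat a_1, ..., a_6; the period length is 6.
Hence the expansion of sqrt(221) is a_0 = 14 followed by the repeating block 1, 6, 2, 6, 1, 28 (period 6).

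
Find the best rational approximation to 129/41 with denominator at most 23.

Expand x = 129/41 as a continued fraction with the Euclidean algorithm:
  129 = 3*41 + 6, so a_0 = 3.
  41 = 6*6 + 5, so a_1 = 6.
  6 = 1*5 + 1, so a_2 = 1.
  5 = 5*1 + 0, so a_3 = 5.
so x = [3; 6, 1, 5].
Convergents (p_i = a_i*p_{i-1} + p_{i-2}, q_i = a_i*q_{i-1} + q_{i-2} with p_{-2}=0, p_{-1}=1, q_{-2}=1, q_{-1}=0), until the denominator exceeds 23:
  i=0: a_0=3, p_0 = 3*1 + 0 = 3, q_0 = 3*0 + 1 = 1.
  i=1: a_1=6, p_1 = 6*3 + 1 = 19, q_1 = 6*1 + 0 = 6.
  i=2: a_2=1, p_2 = 1*19 + 3 = 22, q_2 = 1*6 + 1 = 7.
  i=3: a_3=5, p_3 = 5*22 + 19 = 129, q_3 = 5*7 + 6 = 41.
q_3 = 41 > 23, so the last convergent with denominator <= 23 is p_2/q_2 = 22/7.
The closest fraction with denominator <= 23 is either p_2/q_2 or the intermediate fraction (k*p_2 + p_1)/(k*q_2 + q_1) with the largest k >= 1 whose denominator stays <= 23; these approach x as k grows, and every other convergent or intermediate fraction in range is farther away.
Largest k: floor((23 - q_1)/q_2) = floor((23 - 6)/7) = 2.
That gives (2*22 + 19)/(2*7 + 6) = 63/20.
Compare the errors: |x - 22/7| = |129*7 - 22*41|/(41*7) = 1/287, and |x - 63/20| = |129*20 - 63*41|/(41*20) = 3/820.
Cross-multiplying, 1*820 = 820 < 861 = 3*287, so 1/287 is smaller: the convergent 22/7 is closer to x than 63/20.

22/7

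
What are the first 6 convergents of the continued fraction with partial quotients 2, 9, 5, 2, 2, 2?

Using the convergent recurrence p_i = a_i*p_{i-1} + p_{i-2}, q_i = a_i*q_{i-1} + q_{i-2} with p_{-2}=0, p_{-1}=1, q_{-2}=1, q_{-1}=0:
  i=0: a_0=2, p_0 = 2*1 + 0 = 2, q_0 = 2*0 + 1 = 1.
  i=1: a_1=9, p_1 = 9*2 + 1 = 19, q_1 = 9*1 + 0 = 9.
  i=2: a_2=5, p_2 = 5*19 + 2 = 97, q_2 = 5*9 + 1 = 46.
  i=3: a_3=2, p_3 = 2*97 + 19 = 213, q_3 = 2*46 + 9 = 101.
  i=4: a_4=2, p_4 = 2*213 + 97 = 523, q_4 = 2*101 + 46 = 248.
  i=5: a_5=2, p_5 = 2*523 + 213 = 1259, q_5 = 2*248 + 101 = 597.

2/1, 19/9, 97/46, 213/101, 523/248, 1259/597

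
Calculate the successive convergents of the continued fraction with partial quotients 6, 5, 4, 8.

Using the convergent recurrence p_i = a_i*p_{i-1} + p_{i-2}, q_i = a_i*q_{i-1} + q_{i-2} with p_{-2}=0, p_{-1}=1, q_{-2}=1, q_{-1}=0:
  i=0: a_0=6, p_0 = 6*1 + 0 = 6, q_0 = 6*0 + 1 = 1.
  i=1: a_1=5, p_1 = 5*6 + 1 = 31, q_1 = 5*1 + 0 = 5.
  i=2: a_2=4, p_2 = 4*31 + 6 = 130, q_2 = 4*5 + 1 = 21.
  i=3: a_3=8, p_3 = 8*130 + 31 = 1071, q_3 = 8*21 + 5 = 173.

6/1, 31/5, 130/21, 1071/173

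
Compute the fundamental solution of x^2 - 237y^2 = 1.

(x, y) = (228151, 14820)

First expand sqrt(237) as a continued fraction. With x_i = (sqrt(237) + m_i)/d_i and (m_0, d_0) = (0, 1): a_0 = floor(sqrt(237)) = 15, since 15^2 = 225 <= 237 < 256 = 16^2.
Iterate m_{i+1} = d_i*a_i - m_i, d_{i+1} = (237 - m_{i+1}^2)/d_i, a_{i+1} = floor((a_0 + m_{i+1})/d_{i+1}):
  m_1 = 1*15 - 0 = 15, d_1 = (237 - 15^2)/1 = 12/1 = 12, a_1 = floor((15 + 15)/12) = 2.
  m_2 = 12*2 - 15 = 9, d_2 = (237 - 9^2)/12 = 156/12 = 13, a_2 = floor((15 + 9)/13) = 1.
  m_3 = 13*1 - 9 = 4, d_3 = (237 - 4^2)/13 = 221/13 = 17, a_3 = floor((15 + 4)/17) = 1.
  m_4 = 17*1 - 4 = 13, d_4 = (237 - 13^2)/17 = 68/17 = 4, a_4 = floor((15 + 13)/4) = 7.
  m_5 = 4*7 - 13 = 15, d_5 = (237 - 15^2)/4 = 12/4 = 3, a_5 = floor((15 + 15)/3) = 10.
  m_6 = 3*10 - 15 = 15, d_6 = (237 - 15^2)/3 = 12/3 = 4, a_6 = floor((15 + 15)/4) = 7.
  m_7 = 4*7 - 15 = 13, d_7 = (237 - 13^2)/4 = 68/4 = 17, a_7 = floor((15 + 13)/17) = 1.
  m_8 = 17*1 - 13 = 4, d_8 = (237 - 4^2)/17 = 221/17 = 13, a_8 = floor((15 + 4)/13) = 1.
  m_9 = 13*1 - 4 = 9, d_9 = (237 - 9^2)/13 = 156/13 = 12, a_9 = floor((15 + 9)/12) = 2.
  m_10 = 12*2 - 9 = 15, d_10 = (237 - 15^2)/12 = 12/12 = 1, a_10 = floor((15 + 15)/1) = 30.
  m_11 = 1*30 - 15 = 15, d_11 = (237 - 15^2)/1 = 12/1 = 12: (m_11, d_11) = (m_1, d_1) = (15, 12), so from here the quotients repeat a_1, ..., a_10; the period length is 10.
So sqrt(237) = [15; (2, 1, 1, 7, 10, 7, 1, 1, 2, 30)] with period length k = 10.
k is even, so the fundamental solution of x^2 - 237y^2 = 1 is (p_{k-1}, q_{k-1}) = (p_9, q_9); compute convergents through index 9.
Convergents (p_i = a_i*p_{i-1} + p_{i-2}, q_i = a_i*q_{i-1} + q_{i-2} with p_{-2}=0, p_{-1}=1, q_{-2}=1, q_{-1}=0):
  i=0: a_0=15, p_0 = 15*1 + 0 = 15, q_0 = 15*0 + 1 = 1.
  i=1: a_1=2, p_1 = 2*15 + 1 = 31, q_1 = 2*1 + 0 = 2.
  i=2: a_2=1, p_2 = 1*31 + 15 = 46, q_2 = 1*2 + 1 = 3.
  i=3: a_3=1, p_3 = 1*46 + 31 = 77, q_3 = 1*3 + 2 = 5.
  i=4: a_4=7, p_4 = 7*77 + 46 = 585, q_4 = 7*5 + 3 = 38.
  i=5: a_5=10, p_5 = 10*585 + 77 = 5927, q_5 = 10*38 + 5 = 385.
  i=6: a_6=7, p_6 = 7*5927 + 585 = 42074, q_6 = 7*385 + 38 = 2733.
  i=7: a_7=1, p_7 = 1*42074 + 5927 = 48001, q_7 = 1*2733 + 385 = 3118.
  i=8: a_8=1, p_8 = 1*48001 + 42074 = 90075, q_8 = 1*3118 + 2733 = 5851.
  i=9: a_9=2, p_9 = 2*90075 + 48001 = 228151, q_9 = 2*5851 + 3118 = 14820.
Check: 228151^2 - 237*14820^2 = 52052878801 - 52052878800 = 1, so (x, y) = (228151, 14820) solves the equation, and by the theorem it is the least positive solution.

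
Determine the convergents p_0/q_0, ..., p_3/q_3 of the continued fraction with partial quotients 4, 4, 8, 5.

Using the convergent recurrence p_i = a_i*p_{i-1} + p_{i-2}, q_i = a_i*q_{i-1} + q_{i-2} with p_{-2}=0, p_{-1}=1, q_{-2}=1, q_{-1}=0:
  i=0: a_0=4, p_0 = 4*1 + 0 = 4, q_0 = 4*0 + 1 = 1.
  i=1: a_1=4, p_1 = 4*4 + 1 = 17, q_1 = 4*1 + 0 = 4.
  i=2: a_2=8, p_2 = 8*17 + 4 = 140, q_2 = 8*4 + 1 = 33.
  i=3: a_3=5, p_3 = 5*140 + 17 = 717, q_3 = 5*33 + 4 = 169.

4/1, 17/4, 140/33, 717/169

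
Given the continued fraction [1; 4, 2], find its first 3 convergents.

Using the convergent recurrence p_i = a_i*p_{i-1} + p_{i-2}, q_i = a_i*q_{i-1} + q_{i-2} with p_{-2}=0, p_{-1}=1, q_{-2}=1, q_{-1}=0:
  i=0: a_0=1, p_0 = 1*1 + 0 = 1, q_0 = 1*0 + 1 = 1.
  i=1: a_1=4, p_1 = 4*1 + 1 = 5, q_1 = 4*1 + 0 = 4.
  i=2: a_2=2, p_2 = 2*5 + 1 = 11, q_2 = 2*4 + 1 = 9.

1/1, 5/4, 11/9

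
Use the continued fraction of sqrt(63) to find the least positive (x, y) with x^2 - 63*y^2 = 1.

First expand sqrt(63) as a continued fraction. With x_i = (sqrt(63) + m_i)/d_i and (m_0, d_0) = (0, 1): a_0 = floor(sqrt(63)) = 7, since 7^2 = 49 <= 63 < 64 = 8^2.
Iterate m_{i+1} = d_i*a_i - m_i, d_{i+1} = (63 - m_{i+1}^2)/d_i, a_{i+1} = floor((a_0 + m_{i+1})/d_{i+1}):
  m_1 = 1*7 - 0 = 7, d_1 = (63 - 7^2)/1 = 14/1 = 14, a_1 = floor((7 + 7)/14) = 1.
  m_2 = 14*1 - 7 = 7, d_2 = (63 - 7^2)/14 = 14/14 = 1, a_2 = floor((7 + 7)/1) = 14.
  m_3 = 1*14 - 7 = 7, d_3 = (63 - 7^2)/1 = 14/1 = 14: (m_3, d_3) = (m_1, d_1) = (7, 14), so from here the quotients repeat a_1, a_2; the period length is 2.
So sqrt(63) = [7; (1, 14)] with period length k = 2.
k is even, so the fundamental solution of x^2 - 63y^2 = 1 is (p_{k-1}, q_{k-1}) = (p_1, q_1); compute convergents through index 1.
Convergents (p_i = a_i*p_{i-1} + p_{i-2}, q_i = a_i*q_{i-1} + q_{i-2} with p_{-2}=0, p_{-1}=1, q_{-2}=1, q_{-1}=0):
  i=0: a_0=7, p_0 = 7*1 + 0 = 7, q_0 = 7*0 + 1 = 1.
  i=1: a_1=1, p_1 = 1*7 + 1 = 8, q_1 = 1*1 + 0 = 1.
Check: 8^2 - 63*1^2 = 64 - 63 = 1, so (x, y) = (8, 1) solves the equation, and by the theorem it is the least positive solution.

(x, y) = (8, 1)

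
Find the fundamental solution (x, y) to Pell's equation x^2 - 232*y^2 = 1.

First expand sqrt(232) as a continued fraction. With x_i = (sqrt(232) + m_i)/d_i and (m_0, d_0) = (0, 1): a_0 = floor(sqrt(232)) = 15, since 15^2 = 225 <= 232 < 256 = 16^2.
Iterate m_{i+1} = d_i*a_i - m_i, d_{i+1} = (232 - m_{i+1}^2)/d_i, a_{i+1} = floor((a_0 + m_{i+1})/d_{i+1}):
  m_1 = 1*15 - 0 = 15, d_1 = (232 - 15^2)/1 = 7/1 = 7, a_1 = floor((15 + 15)/7) = 4.
  m_2 = 7*4 - 15 = 13, d_2 = (232 - 13^2)/7 = 63/7 = 9, a_2 = floor((15 + 13)/9) = 3.
  m_3 = 9*3 - 13 = 14, d_3 = (232 - 14^2)/9 = 36/9 = 4, a_3 = floor((15 + 14)/4) = 7.
  m_4 = 4*7 - 14 = 14, d_4 = (232 - 14^2)/4 = 36/4 = 9, a_4 = floor((15 + 14)/9) = 3.
  m_5 = 9*3 - 14 = 13, d_5 = (232 - 13^2)/9 = 63/9 = 7, a_5 = floor((15 + 13)/7) = 4.
  m_6 = 7*4 - 13 = 15, d_6 = (232 - 15^2)/7 = 7/7 = 1, a_6 = floor((15 + 15)/1) = 30.
  m_7 = 1*30 - 15 = 15, d_7 = (232 - 15^2)/1 = 7/1 = 7: (m_7, d_7) = (m_1, d_1) = (15, 7), so from here the quotients repeat a_1, ..., a_6; the period length is 6.
So sqrt(232) = [15; (4, 3, 7, 3, 4, 30)] with period length k = 6.
k is even, so the fundamental solution of x^2 - 232y^2 = 1 is (p_{k-1}, q_{k-1}) = (p_5, q_5); compute convergents through index 5.
Convergents (p_i = a_i*p_{i-1} + p_{i-2}, q_i = a_i*q_{i-1} + q_{i-2} with p_{-2}=0, p_{-1}=1, q_{-2}=1, q_{-1}=0):
  i=0: a_0=15, p_0 = 15*1 + 0 = 15, q_0 = 15*0 + 1 = 1.
  i=1: a_1=4, p_1 = 4*15 + 1 = 61, q_1 = 4*1 + 0 = 4.
  i=2: a_2=3, p_2 = 3*61 + 15 = 198, q_2 = 3*4 + 1 = 13.
  i=3: a_3=7, p_3 = 7*198 + 61 = 1447, q_3 = 7*13 + 4 = 95.
  i=4: a_4=3, p_4 = 3*1447 + 198 = 4539, q_4 = 3*95 + 13 = 298.
  i=5: a_5=4, p_5 = 4*4539 + 1447 = 19603, q_5 = 4*298 + 95 = 1287.
Check: 19603^2 - 232*1287^2 = 384277609 - 384277608 = 1, so (x, y) = (19603, 1287) solves the equation, and by the theorem it is the least positive solution.

(x, y) = (19603, 1287)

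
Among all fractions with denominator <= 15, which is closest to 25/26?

Expand x = 25/26 as a continued fraction with the Euclidean algorithm:
  25 = 0*26 + 25, so a_0 = 0.
  26 = 1*25 + 1, so a_1 = 1.
  25 = 25*1 + 0, so a_2 = 25.
so x = [0; 1, 25].
Convergents (p_i = a_i*p_{i-1} + p_{i-2}, q_i = a_i*q_{i-1} + q_{i-2} with p_{-2}=0, p_{-1}=1, q_{-2}=1, q_{-1}=0), until the denominator exceeds 15:
  i=0: a_0=0, p_0 = 0*1 + 0 = 0, q_0 = 0*0 + 1 = 1.
  i=1: a_1=1, p_1 = 1*0 + 1 = 1, q_1 = 1*1 + 0 = 1.
  i=2: a_2=25, p_2 = 25*1 + 0 = 25, q_2 = 25*1 + 1 = 26.
q_2 = 26 > 15, so the last convergent with denominator <= 15 is p_1/q_1 = 1/1.
The closest fraction with denominator <= 15 is either p_1/q_1 or the intermediate fraction (k*p_1 + p_0)/(k*q_1 + q_0) with the largest k >= 1 whose denominator stays <= 15; these approach x as k grows, and every other convergent or intermediate fraction in range is farther away.
Largest k: floor((15 - q_0)/q_1) = floor((15 - 1)/1) = 14.
That gives (14*1 + 0)/(14*1 + 1) = 14/15.
Compare the errors: |x - 1/1| = |25*1 - 1*26|/(26*1) = 1/26, and |x - 14/15| = |25*15 - 14*26|/(26*15) = 11/390.
Cross-multiplying, 11*26 = 286 < 390 = 1*390, so 11/390 is smaller: the intermediate fraction 14/15 is closer to x than 1/1.

14/15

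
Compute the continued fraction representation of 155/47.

Run the Euclidean algorithm on 155 and 47; the successive quotients are the partial quotients a_0, a_1, ... (each step inverts the fractional part left over by the previous one):
  155 = 3*47 + 14, so a_0 = 3.
  47 = 3*14 + 5, so a_1 = 3.
  14 = 2*5 + 4, so a_2 = 2.
  5 = 1*4 + 1, so a_3 = 1.
  4 = 4*1 + 0, so a_4 = 4.
The remainder reaches 0 after 5 divisions, so the expansion has 5 partial quotients, read off in order.

[3; 3, 2, 1, 4]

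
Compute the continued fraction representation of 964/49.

Run the Euclidean algorithm on 964 and 49; the successive quotients are the partial quotients a_0, a_1, ... (each step inverts the fractional part left over by the previous one):
  964 = 19*49 + 33, so a_0 = 19.
  49 = 1*33 + 16, so a_1 = 1.
  33 = 2*16 + 1, so a_2 = 2.
  16 = 16*1 + 0, so a_3 = 16.
The remainder reaches 0 after 4 divisions, so the expansion has 4 partial quotients, read off in order.

[19; 1, 2, 16]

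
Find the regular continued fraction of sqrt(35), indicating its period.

[5; (1, 10)]

Write x_i = (sqrt(35) + m_i)/d_i with (m_0, d_0) = (0, 1). a_0 = floor(sqrt(35)) = 5, since 5^2 = 25 <= 35 < 36 = 6^2.
Iterate m_{i+1} = d_i*a_i - m_i, d_{i+1} = (35 - m_{i+1}^2)/d_i, a_{i+1} = floor((a_0 + m_{i+1})/d_{i+1}):
  m_1 = 1*5 - 0 = 5, d_1 = (35 - 5^2)/1 = 10/1 = 10, a_1 = floor((5 + 5)/10) = 1.
  m_2 = 10*1 - 5 = 5, d_2 = (35 - 5^2)/10 = 10/10 = 1, a_2 = floor((5 + 5)/1) = 10.
  m_3 = 1*10 - 5 = 5, d_3 = (35 - 5^2)/1 = 10/1 = 10: (m_3, d_3) = (m_1, d_1) = (5, 10), so from here the quotients repeat a_1, a_2; the period length is 2.
Hence the expansion of sqrt(35) is a_0 = 5 followed by the repeating block 1, 10 (period 2).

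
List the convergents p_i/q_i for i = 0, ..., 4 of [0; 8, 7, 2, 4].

0/1, 1/8, 7/57, 15/122, 67/545

Using the convergent recurrence p_i = a_i*p_{i-1} + p_{i-2}, q_i = a_i*q_{i-1} + q_{i-2} with p_{-2}=0, p_{-1}=1, q_{-2}=1, q_{-1}=0:
  i=0: a_0=0, p_0 = 0*1 + 0 = 0, q_0 = 0*0 + 1 = 1.
  i=1: a_1=8, p_1 = 8*0 + 1 = 1, q_1 = 8*1 + 0 = 8.
  i=2: a_2=7, p_2 = 7*1 + 0 = 7, q_2 = 7*8 + 1 = 57.
  i=3: a_3=2, p_3 = 2*7 + 1 = 15, q_3 = 2*57 + 8 = 122.
  i=4: a_4=4, p_4 = 4*15 + 7 = 67, q_4 = 4*122 + 57 = 545.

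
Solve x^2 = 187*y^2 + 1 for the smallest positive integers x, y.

(x, y) = (1682, 123)

First expand sqrt(187) as a continued fraction. With x_i = (sqrt(187) + m_i)/d_i and (m_0, d_0) = (0, 1): a_0 = floor(sqrt(187)) = 13, since 13^2 = 169 <= 187 < 196 = 14^2.
Iterate m_{i+1} = d_i*a_i - m_i, d_{i+1} = (187 - m_{i+1}^2)/d_i, a_{i+1} = floor((a_0 + m_{i+1})/d_{i+1}):
  m_1 = 1*13 - 0 = 13, d_1 = (187 - 13^2)/1 = 18/1 = 18, a_1 = floor((13 + 13)/18) = 1.
  m_2 = 18*1 - 13 = 5, d_2 = (187 - 5^2)/18 = 162/18 = 9, a_2 = floor((13 + 5)/9) = 2.
  m_3 = 9*2 - 5 = 13, d_3 = (187 - 13^2)/9 = 18/9 = 2, a_3 = floor((13 + 13)/2) = 13.
  m_4 = 2*13 - 13 = 13, d_4 = (187 - 13^2)/2 = 18/2 = 9, a_4 = floor((13 + 13)/9) = 2.
  m_5 = 9*2 - 13 = 5, d_5 = (187 - 5^2)/9 = 162/9 = 18, a_5 = floor((13 + 5)/18) = 1.
  m_6 = 18*1 - 5 = 13, d_6 = (187 - 13^2)/18 = 18/18 = 1, a_6 = floor((13 + 13)/1) = 26.
  m_7 = 1*26 - 13 = 13, d_7 = (187 - 13^2)/1 = 18/1 = 18: (m_7, d_7) = (m_1, d_1) = (13, 18), so from here the quotients repeat a_1, ..., a_6; the period length is 6.
So sqrt(187) = [13; (1, 2, 13, 2, 1, 26)] with period length k = 6.
k is even, so the fundamental solution of x^2 - 187y^2 = 1 is (p_{k-1}, q_{k-1}) = (p_5, q_5); compute convergents through index 5.
Convergents (p_i = a_i*p_{i-1} + p_{i-2}, q_i = a_i*q_{i-1} + q_{i-2} with p_{-2}=0, p_{-1}=1, q_{-2}=1, q_{-1}=0):
  i=0: a_0=13, p_0 = 13*1 + 0 = 13, q_0 = 13*0 + 1 = 1.
  i=1: a_1=1, p_1 = 1*13 + 1 = 14, q_1 = 1*1 + 0 = 1.
  i=2: a_2=2, p_2 = 2*14 + 13 = 41, q_2 = 2*1 + 1 = 3.
  i=3: a_3=13, p_3 = 13*41 + 14 = 547, q_3 = 13*3 + 1 = 40.
  i=4: a_4=2, p_4 = 2*547 + 41 = 1135, q_4 = 2*40 + 3 = 83.
  i=5: a_5=1, p_5 = 1*1135 + 547 = 1682, q_5 = 1*83 + 40 = 123.
Check: 1682^2 - 187*123^2 = 2829124 - 2829123 = 1, so (x, y) = (1682, 123) solves the equation, and by the theorem it is the least positive solution.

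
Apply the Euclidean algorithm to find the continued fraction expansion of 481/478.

[1; 159, 3]

Run the Euclidean algorithm on 481 and 478; the successive quotients are the partial quotients a_0, a_1, ... (each step inverts the fractional part left over by the previous one):
  481 = 1*478 + 3, so a_0 = 1.
  478 = 159*3 + 1, so a_1 = 159.
  3 = 3*1 + 0, so a_2 = 3.
The remainder reaches 0 after 3 divisions, so the expansion has 3 partial quotients, read off in order.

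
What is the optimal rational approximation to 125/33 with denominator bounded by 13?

34/9

Expand x = 125/33 as a continued fraction with the Euclidean algorithm:
  125 = 3*33 + 26, so a_0 = 3.
  33 = 1*26 + 7, so a_1 = 1.
  26 = 3*7 + 5, so a_2 = 3.
  7 = 1*5 + 2, so a_3 = 1.
  5 = 2*2 + 1, so a_4 = 2.
  2 = 2*1 + 0, so a_5 = 2.
so x = [3; 1, 3, 1, 2, 2].
Convergents (p_i = a_i*p_{i-1} + p_{i-2}, q_i = a_i*q_{i-1} + q_{i-2} with p_{-2}=0, p_{-1}=1, q_{-2}=1, q_{-1}=0), until the denominator exceeds 13:
  i=0: a_0=3, p_0 = 3*1 + 0 = 3, q_0 = 3*0 + 1 = 1.
  i=1: a_1=1, p_1 = 1*3 + 1 = 4, q_1 = 1*1 + 0 = 1.
  i=2: a_2=3, p_2 = 3*4 + 3 = 15, q_2 = 3*1 + 1 = 4.
  i=3: a_3=1, p_3 = 1*15 + 4 = 19, q_3 = 1*4 + 1 = 5.
  i=4: a_4=2, p_4 = 2*19 + 15 = 53, q_4 = 2*5 + 4 = 14.
q_4 = 14 > 13, so the last convergent with denominator <= 13 is p_3/q_3 = 19/5.
The closest fraction with denominator <= 13 is either p_3/q_3 or the intermediate fraction (k*p_3 + p_2)/(k*q_3 + q_2) with the largest k >= 1 whose denominator stays <= 13; these approach x as k grows, and every other convergent or intermediate fraction in range is farther away.
Largest k: floor((13 - q_2)/q_3) = floor((13 - 4)/5) = 1.
That gives (1*19 + 15)/(1*5 + 4) = 34/9.
Compare the errors: |x - 19/5| = |125*5 - 19*33|/(33*5) = 2/165, and |x - 34/9| = |125*9 - 34*33|/(33*9) = 3/297.
Cross-multiplying, 3*165 = 495 < 594 = 2*297, so 3/297 is smaller: the intermediate fraction 34/9 is closer to x than 19/5.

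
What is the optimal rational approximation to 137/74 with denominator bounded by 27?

50/27

Expand x = 137/74 as a continued fraction with the Euclidean algorithm:
  137 = 1*74 + 63, so a_0 = 1.
  74 = 1*63 + 11, so a_1 = 1.
  63 = 5*11 + 8, so a_2 = 5.
  11 = 1*8 + 3, so a_3 = 1.
  8 = 2*3 + 2, so a_4 = 2.
  3 = 1*2 + 1, so a_5 = 1.
  2 = 2*1 + 0, so a_6 = 2.
so x = [1; 1, 5, 1, 2, 1, 2].
Convergents (p_i = a_i*p_{i-1} + p_{i-2}, q_i = a_i*q_{i-1} + q_{i-2} with p_{-2}=0, p_{-1}=1, q_{-2}=1, q_{-1}=0), until the denominator exceeds 27:
  i=0: a_0=1, p_0 = 1*1 + 0 = 1, q_0 = 1*0 + 1 = 1.
  i=1: a_1=1, p_1 = 1*1 + 1 = 2, q_1 = 1*1 + 0 = 1.
  i=2: a_2=5, p_2 = 5*2 + 1 = 11, q_2 = 5*1 + 1 = 6.
  i=3: a_3=1, p_3 = 1*11 + 2 = 13, q_3 = 1*6 + 1 = 7.
  i=4: a_4=2, p_4 = 2*13 + 11 = 37, q_4 = 2*7 + 6 = 20.
  i=5: a_5=1, p_5 = 1*37 + 13 = 50, q_5 = 1*20 + 7 = 27.
  i=6: a_6=2, p_6 = 2*50 + 37 = 137, q_6 = 2*27 + 20 = 74.
q_6 = 74 > 27, so the last convergent with denominator <= 27 is p_5/q_5 = 50/27.
The closest fraction with denominator <= 27 is either p_5/q_5 or the intermediate fraction (k*p_5 + p_4)/(k*q_5 + q_4) with the largest k >= 1 whose denominator stays <= 27; these approach x as k grows, and every other convergent or intermediate fraction in range is farther away.
Largest k: floor((27 - q_4)/q_5) = floor((27 - 20)/27) = 0.
Since k = 0, no intermediate fraction beyond p_5/q_5 has denominator <= 27, so the convergent 50/27 is the closest (its error is |137*27 - 50*74|/(74*27) = 1/1998).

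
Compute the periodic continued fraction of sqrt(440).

[20; (1, 40)]

Write x_i = (sqrt(440) + m_i)/d_i with (m_0, d_0) = (0, 1). a_0 = floor(sqrt(440)) = 20, since 20^2 = 400 <= 440 < 441 = 21^2.
Iterate m_{i+1} = d_i*a_i - m_i, d_{i+1} = (440 - m_{i+1}^2)/d_i, a_{i+1} = floor((a_0 + m_{i+1})/d_{i+1}):
  m_1 = 1*20 - 0 = 20, d_1 = (440 - 20^2)/1 = 40/1 = 40, a_1 = floor((20 + 20)/40) = 1.
  m_2 = 40*1 - 20 = 20, d_2 = (440 - 20^2)/40 = 40/40 = 1, a_2 = floor((20 + 20)/1) = 40.
  m_3 = 1*40 - 20 = 20, d_3 = (440 - 20^2)/1 = 40/1 = 40: (m_3, d_3) = (m_1, d_1) = (20, 40), so from here the quotients repeat a_1, a_2; the period length is 2.
Hence the expansion of sqrt(440) is a_0 = 20 followed by the repeating block 1, 40 (period 2).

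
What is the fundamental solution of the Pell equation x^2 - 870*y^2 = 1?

First expand sqrt(870) as a continued fraction. With x_i = (sqrt(870) + m_i)/d_i and (m_0, d_0) = (0, 1): a_0 = floor(sqrt(870)) = 29, since 29^2 = 841 <= 870 < 900 = 30^2.
Iterate m_{i+1} = d_i*a_i - m_i, d_{i+1} = (870 - m_{i+1}^2)/d_i, a_{i+1} = floor((a_0 + m_{i+1})/d_{i+1}):
  m_1 = 1*29 - 0 = 29, d_1 = (870 - 29^2)/1 = 29/1 = 29, a_1 = floor((29 + 29)/29) = 2.
  m_2 = 29*2 - 29 = 29, d_2 = (870 - 29^2)/29 = 29/29 = 1, a_2 = floor((29 + 29)/1) = 58.
  m_3 = 1*58 - 29 = 29, d_3 = (870 - 29^2)/1 = 29/1 = 29: (m_3, d_3) = (m_1, d_1) = (29, 29), so from here the quotients repeat a_1, a_2; the period length is 2.
So sqrt(870) = [29; (2, 58)] with period length k = 2.
k is even, so the fundamental solution of x^2 - 870y^2 = 1 is (p_{k-1}, q_{k-1}) = (p_1, q_1); compute convergents through index 1.
Convergents (p_i = a_i*p_{i-1} + p_{i-2}, q_i = a_i*q_{i-1} + q_{i-2} with p_{-2}=0, p_{-1}=1, q_{-2}=1, q_{-1}=0):
  i=0: a_0=29, p_0 = 29*1 + 0 = 29, q_0 = 29*0 + 1 = 1.
  i=1: a_1=2, p_1 = 2*29 + 1 = 59, q_1 = 2*1 + 0 = 2.
Check: 59^2 - 870*2^2 = 3481 - 3480 = 1, so (x, y) = (59, 2) solves the equation, and by the theorem it is the least positive solution.

(x, y) = (59, 2)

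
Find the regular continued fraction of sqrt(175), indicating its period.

[13; (4, 2, 1, 2, 4, 26)]

Write x_i = (sqrt(175) + m_i)/d_i with (m_0, d_0) = (0, 1). a_0 = floor(sqrt(175)) = 13, since 13^2 = 169 <= 175 < 196 = 14^2.
Iterate m_{i+1} = d_i*a_i - m_i, d_{i+1} = (175 - m_{i+1}^2)/d_i, a_{i+1} = floor((a_0 + m_{i+1})/d_{i+1}):
  m_1 = 1*13 - 0 = 13, d_1 = (175 - 13^2)/1 = 6/1 = 6, a_1 = floor((13 + 13)/6) = 4.
  m_2 = 6*4 - 13 = 11, d_2 = (175 - 11^2)/6 = 54/6 = 9, a_2 = floor((13 + 11)/9) = 2.
  m_3 = 9*2 - 11 = 7, d_3 = (175 - 7^2)/9 = 126/9 = 14, a_3 = floor((13 + 7)/14) = 1.
  m_4 = 14*1 - 7 = 7, d_4 = (175 - 7^2)/14 = 126/14 = 9, a_4 = floor((13 + 7)/9) = 2.
  m_5 = 9*2 - 7 = 11, d_5 = (175 - 11^2)/9 = 54/9 = 6, a_5 = floor((13 + 11)/6) = 4.
  m_6 = 6*4 - 11 = 13, d_6 = (175 - 13^2)/6 = 6/6 = 1, a_6 = floor((13 + 13)/1) = 26.
  m_7 = 1*26 - 13 = 13, d_7 = (175 - 13^2)/1 = 6/1 = 6: (m_7, d_7) = (m_1, d_1) = (13, 6), so from here the quotients repeat a_1, ..., a_6; the period length is 6.
Hence the expansion of sqrt(175) is a_0 = 13 followed by the repeating block 4, 2, 1, 2, 4, 26 (period 6).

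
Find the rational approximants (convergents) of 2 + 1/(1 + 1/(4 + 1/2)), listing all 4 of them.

2/1, 3/1, 14/5, 31/11

Using the convergent recurrence p_i = a_i*p_{i-1} + p_{i-2}, q_i = a_i*q_{i-1} + q_{i-2} with p_{-2}=0, p_{-1}=1, q_{-2}=1, q_{-1}=0:
  i=0: a_0=2, p_0 = 2*1 + 0 = 2, q_0 = 2*0 + 1 = 1.
  i=1: a_1=1, p_1 = 1*2 + 1 = 3, q_1 = 1*1 + 0 = 1.
  i=2: a_2=4, p_2 = 4*3 + 2 = 14, q_2 = 4*1 + 1 = 5.
  i=3: a_3=2, p_3 = 2*14 + 3 = 31, q_3 = 2*5 + 1 = 11.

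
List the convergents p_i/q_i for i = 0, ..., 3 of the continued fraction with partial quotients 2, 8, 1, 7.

2/1, 17/8, 19/9, 150/71

Using the convergent recurrence p_i = a_i*p_{i-1} + p_{i-2}, q_i = a_i*q_{i-1} + q_{i-2} with p_{-2}=0, p_{-1}=1, q_{-2}=1, q_{-1}=0:
  i=0: a_0=2, p_0 = 2*1 + 0 = 2, q_0 = 2*0 + 1 = 1.
  i=1: a_1=8, p_1 = 8*2 + 1 = 17, q_1 = 8*1 + 0 = 8.
  i=2: a_2=1, p_2 = 1*17 + 2 = 19, q_2 = 1*8 + 1 = 9.
  i=3: a_3=7, p_3 = 7*19 + 17 = 150, q_3 = 7*9 + 8 = 71.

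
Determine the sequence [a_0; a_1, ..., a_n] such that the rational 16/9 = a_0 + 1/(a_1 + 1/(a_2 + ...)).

Run the Euclidean algorithm on 16 and 9; the successive quotients are the partial quotients a_0, a_1, ... (each step inverts the fractional part left over by the previous one):
  16 = 1*9 + 7, so a_0 = 1.
  9 = 1*7 + 2, so a_1 = 1.
  7 = 3*2 + 1, so a_2 = 3.
  2 = 2*1 + 0, so a_3 = 2.
The remainder reaches 0 after 4 divisions, so the expansion has 4 partial quotients, read off in order.

[1; 1, 3, 2]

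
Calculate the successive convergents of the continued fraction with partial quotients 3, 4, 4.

3/1, 13/4, 55/17

Using the convergent recurrence p_i = a_i*p_{i-1} + p_{i-2}, q_i = a_i*q_{i-1} + q_{i-2} with p_{-2}=0, p_{-1}=1, q_{-2}=1, q_{-1}=0:
  i=0: a_0=3, p_0 = 3*1 + 0 = 3, q_0 = 3*0 + 1 = 1.
  i=1: a_1=4, p_1 = 4*3 + 1 = 13, q_1 = 4*1 + 0 = 4.
  i=2: a_2=4, p_2 = 4*13 + 3 = 55, q_2 = 4*4 + 1 = 17.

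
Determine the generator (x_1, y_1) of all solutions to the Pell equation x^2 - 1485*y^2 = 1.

(x, y) = (1079, 28)

First expand sqrt(1485) as a continued fraction. With x_i = (sqrt(1485) + m_i)/d_i and (m_0, d_0) = (0, 1): a_0 = floor(sqrt(1485)) = 38, since 38^2 = 1444 <= 1485 < 1521 = 39^2.
Iterate m_{i+1} = d_i*a_i - m_i, d_{i+1} = (1485 - m_{i+1}^2)/d_i, a_{i+1} = floor((a_0 + m_{i+1})/d_{i+1}):
  m_1 = 1*38 - 0 = 38, d_1 = (1485 - 38^2)/1 = 41/1 = 41, a_1 = floor((38 + 38)/41) = 1.
  m_2 = 41*1 - 38 = 3, d_2 = (1485 - 3^2)/41 = 1476/41 = 36, a_2 = floor((38 + 3)/36) = 1.
  m_3 = 36*1 - 3 = 33, d_3 = (1485 - 33^2)/36 = 396/36 = 11, a_3 = floor((38 + 33)/11) = 6.
  m_4 = 11*6 - 33 = 33, d_4 = (1485 - 33^2)/11 = 396/11 = 36, a_4 = floor((38 + 33)/36) = 1.
  m_5 = 36*1 - 33 = 3, d_5 = (1485 - 3^2)/36 = 1476/36 = 41, a_5 = floor((38 + 3)/41) = 1.
  m_6 = 41*1 - 3 = 38, d_6 = (1485 - 38^2)/41 = 41/41 = 1, a_6 = floor((38 + 38)/1) = 76.
  m_7 = 1*76 - 38 = 38, d_7 = (1485 - 38^2)/1 = 41/1 = 41: (m_7, d_7) = (m_1, d_1) = (38, 41), so from here the quotients repeat a_1, ..., a_6; the period length is 6.
So sqrt(1485) = [38; (1, 1, 6, 1, 1, 76)] with period length k = 6.
k is even, so the fundamental solution of x^2 - 1485y^2 = 1 is (p_{k-1}, q_{k-1}) = (p_5, q_5); compute convergents through index 5.
Convergents (p_i = a_i*p_{i-1} + p_{i-2}, q_i = a_i*q_{i-1} + q_{i-2} with p_{-2}=0, p_{-1}=1, q_{-2}=1, q_{-1}=0):
  i=0: a_0=38, p_0 = 38*1 + 0 = 38, q_0 = 38*0 + 1 = 1.
  i=1: a_1=1, p_1 = 1*38 + 1 = 39, q_1 = 1*1 + 0 = 1.
  i=2: a_2=1, p_2 = 1*39 + 38 = 77, q_2 = 1*1 + 1 = 2.
  i=3: a_3=6, p_3 = 6*77 + 39 = 501, q_3 = 6*2 + 1 = 13.
  i=4: a_4=1, p_4 = 1*501 + 77 = 578, q_4 = 1*13 + 2 = 15.
  i=5: a_5=1, p_5 = 1*578 + 501 = 1079, q_5 = 1*15 + 13 = 28.
Check: 1079^2 - 1485*28^2 = 1164241 - 1164240 = 1, so (x, y) = (1079, 28) solves the equation, and by the theorem it is the least positive solution.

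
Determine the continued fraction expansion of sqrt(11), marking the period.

Write x_i = (sqrt(11) + m_i)/d_i with (m_0, d_0) = (0, 1). a_0 = floor(sqrt(11)) = 3, since 3^2 = 9 <= 11 < 16 = 4^2.
Iterate m_{i+1} = d_i*a_i - m_i, d_{i+1} = (11 - m_{i+1}^2)/d_i, a_{i+1} = floor((a_0 + m_{i+1})/d_{i+1}):
  m_1 = 1*3 - 0 = 3, d_1 = (11 - 3^2)/1 = 2/1 = 2, a_1 = floor((3 + 3)/2) = 3.
  m_2 = 2*3 - 3 = 3, d_2 = (11 - 3^2)/2 = 2/2 = 1, a_2 = floor((3 + 3)/1) = 6.
  m_3 = 1*6 - 3 = 3, d_3 = (11 - 3^2)/1 = 2/1 = 2: (m_3, d_3) = (m_1, d_1) = (3, 2), so from here the quotients repeat a_1, a_2; the period length is 2.
Hence the expansion of sqrt(11) is a_0 = 3 followed by the repeating block 3, 6 (period 2).

[3; (3, 6)]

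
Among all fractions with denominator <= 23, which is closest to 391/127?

40/13

Expand x = 391/127 as a continued fraction with the Euclidean algorithm:
  391 = 3*127 + 10, so a_0 = 3.
  127 = 12*10 + 7, so a_1 = 12.
  10 = 1*7 + 3, so a_2 = 1.
  7 = 2*3 + 1, so a_3 = 2.
  3 = 3*1 + 0, so a_4 = 3.
so x = [3; 12, 1, 2, 3].
Convergents (p_i = a_i*p_{i-1} + p_{i-2}, q_i = a_i*q_{i-1} + q_{i-2} with p_{-2}=0, p_{-1}=1, q_{-2}=1, q_{-1}=0), until the denominator exceeds 23:
  i=0: a_0=3, p_0 = 3*1 + 0 = 3, q_0 = 3*0 + 1 = 1.
  i=1: a_1=12, p_1 = 12*3 + 1 = 37, q_1 = 12*1 + 0 = 12.
  i=2: a_2=1, p_2 = 1*37 + 3 = 40, q_2 = 1*12 + 1 = 13.
  i=3: a_3=2, p_3 = 2*40 + 37 = 117, q_3 = 2*13 + 12 = 38.
q_3 = 38 > 23, so the last convergent with denominator <= 23 is p_2/q_2 = 40/13.
The closest fraction with denominator <= 23 is either p_2/q_2 or the intermediate fraction (k*p_2 + p_1)/(k*q_2 + q_1) with the largest k >= 1 whose denominator stays <= 23; these approach x as k grows, and every other convergent or intermediate fraction in range is farther away.
Largest k: floor((23 - q_1)/q_2) = floor((23 - 12)/13) = 0.
Since k = 0, no intermediate fraction beyond p_2/q_2 has denominator <= 23, so the convergent 40/13 is the closest (its error is |391*13 - 40*127|/(127*13) = 3/1651).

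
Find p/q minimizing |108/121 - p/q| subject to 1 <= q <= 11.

8/9

Expand x = 108/121 as a continued fraction with the Euclidean algorithm:
  108 = 0*121 + 108, so a_0 = 0.
  121 = 1*108 + 13, so a_1 = 1.
  108 = 8*13 + 4, so a_2 = 8.
  13 = 3*4 + 1, so a_3 = 3.
  4 = 4*1 + 0, so a_4 = 4.
so x = [0; 1, 8, 3, 4].
Convergents (p_i = a_i*p_{i-1} + p_{i-2}, q_i = a_i*q_{i-1} + q_{i-2} with p_{-2}=0, p_{-1}=1, q_{-2}=1, q_{-1}=0), until the denominator exceeds 11:
  i=0: a_0=0, p_0 = 0*1 + 0 = 0, q_0 = 0*0 + 1 = 1.
  i=1: a_1=1, p_1 = 1*0 + 1 = 1, q_1 = 1*1 + 0 = 1.
  i=2: a_2=8, p_2 = 8*1 + 0 = 8, q_2 = 8*1 + 1 = 9.
  i=3: a_3=3, p_3 = 3*8 + 1 = 25, q_3 = 3*9 + 1 = 28.
q_3 = 28 > 11, so the last convergent with denominator <= 11 is p_2/q_2 = 8/9.
The closest fraction with denominator <= 11 is either p_2/q_2 or the intermediate fraction (k*p_2 + p_1)/(k*q_2 + q_1) with the largest k >= 1 whose denominator stays <= 11; these approach x as k grows, and every other convergent or intermediate fraction in range is farther away.
Largest k: floor((11 - q_1)/q_2) = floor((11 - 1)/9) = 1.
That gives (1*8 + 1)/(1*9 + 1) = 9/10.
Compare the errors: |x - 8/9| = |108*9 - 8*121|/(121*9) = 4/1089, and |x - 9/10| = |108*10 - 9*121|/(121*10) = 9/1210.
Cross-multiplying, 4*1210 = 4840 < 9801 = 9*1089, so 4/1089 is smaller: the convergent 8/9 is closer to x than 9/10.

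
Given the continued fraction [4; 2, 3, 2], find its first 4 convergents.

4/1, 9/2, 31/7, 71/16

Using the convergent recurrence p_i = a_i*p_{i-1} + p_{i-2}, q_i = a_i*q_{i-1} + q_{i-2} with p_{-2}=0, p_{-1}=1, q_{-2}=1, q_{-1}=0:
  i=0: a_0=4, p_0 = 4*1 + 0 = 4, q_0 = 4*0 + 1 = 1.
  i=1: a_1=2, p_1 = 2*4 + 1 = 9, q_1 = 2*1 + 0 = 2.
  i=2: a_2=3, p_2 = 3*9 + 4 = 31, q_2 = 3*2 + 1 = 7.
  i=3: a_3=2, p_3 = 2*31 + 9 = 71, q_3 = 2*7 + 2 = 16.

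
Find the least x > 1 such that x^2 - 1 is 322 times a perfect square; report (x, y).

(x, y) = (323, 18)

First expand sqrt(322) as a continued fraction. With x_i = (sqrt(322) + m_i)/d_i and (m_0, d_0) = (0, 1): a_0 = floor(sqrt(322)) = 17, since 17^2 = 289 <= 322 < 324 = 18^2.
Iterate m_{i+1} = d_i*a_i - m_i, d_{i+1} = (322 - m_{i+1}^2)/d_i, a_{i+1} = floor((a_0 + m_{i+1})/d_{i+1}):
  m_1 = 1*17 - 0 = 17, d_1 = (322 - 17^2)/1 = 33/1 = 33, a_1 = floor((17 + 17)/33) = 1.
  m_2 = 33*1 - 17 = 16, d_2 = (322 - 16^2)/33 = 66/33 = 2, a_2 = floor((17 + 16)/2) = 16.
  m_3 = 2*16 - 16 = 16, d_3 = (322 - 16^2)/2 = 66/2 = 33, a_3 = floor((17 + 16)/33) = 1.
  m_4 = 33*1 - 16 = 17, d_4 = (322 - 17^2)/33 = 33/33 = 1, a_4 = floor((17 + 17)/1) = 34.
  m_5 = 1*34 - 17 = 17, d_5 = (322 - 17^2)/1 = 33/1 = 33: (m_5, d_5) = (m_1, d_1) = (17, 33), so from here the quotients repeat a_1, ..., a_4; the period length is 4.
So sqrt(322) = [17; (1, 16, 1, 34)] with period length k = 4.
k is even, so the fundamental solution of x^2 - 322y^2 = 1 is (p_{k-1}, q_{k-1}) = (p_3, q_3); compute convergents through index 3.
Convergents (p_i = a_i*p_{i-1} + p_{i-2}, q_i = a_i*q_{i-1} + q_{i-2} with p_{-2}=0, p_{-1}=1, q_{-2}=1, q_{-1}=0):
  i=0: a_0=17, p_0 = 17*1 + 0 = 17, q_0 = 17*0 + 1 = 1.
  i=1: a_1=1, p_1 = 1*17 + 1 = 18, q_1 = 1*1 + 0 = 1.
  i=2: a_2=16, p_2 = 16*18 + 17 = 305, q_2 = 16*1 + 1 = 17.
  i=3: a_3=1, p_3 = 1*305 + 18 = 323, q_3 = 1*17 + 1 = 18.
Check: 323^2 - 322*18^2 = 104329 - 104328 = 1, so (x, y) = (323, 18) solves the equation, and by the theorem it is the least positive solution.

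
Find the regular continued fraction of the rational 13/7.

Run the Euclidean algorithm on 13 and 7; the successive quotients are the partial quotients a_0, a_1, ... (each step inverts the fractional part left over by the previous one):
  13 = 1*7 + 6, so a_0 = 1.
  7 = 1*6 + 1, so a_1 = 1.
  6 = 6*1 + 0, so a_2 = 6.
The remainder reaches 0 after 3 divisions, so the expansion has 3 partial quotients, read off in order.

[1; 1, 6]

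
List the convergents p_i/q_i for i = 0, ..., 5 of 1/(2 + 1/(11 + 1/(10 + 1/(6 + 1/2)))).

Using the convergent recurrence p_i = a_i*p_{i-1} + p_{i-2}, q_i = a_i*q_{i-1} + q_{i-2} with p_{-2}=0, p_{-1}=1, q_{-2}=1, q_{-1}=0:
  i=0: a_0=0, p_0 = 0*1 + 0 = 0, q_0 = 0*0 + 1 = 1.
  i=1: a_1=2, p_1 = 2*0 + 1 = 1, q_1 = 2*1 + 0 = 2.
  i=2: a_2=11, p_2 = 11*1 + 0 = 11, q_2 = 11*2 + 1 = 23.
  i=3: a_3=10, p_3 = 10*11 + 1 = 111, q_3 = 10*23 + 2 = 232.
  i=4: a_4=6, p_4 = 6*111 + 11 = 677, q_4 = 6*232 + 23 = 1415.
  i=5: a_5=2, p_5 = 2*677 + 111 = 1465, q_5 = 2*1415 + 232 = 3062.

0/1, 1/2, 11/23, 111/232, 677/1415, 1465/3062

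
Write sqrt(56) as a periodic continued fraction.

[7; (2, 14)]

Write x_i = (sqrt(56) + m_i)/d_i with (m_0, d_0) = (0, 1). a_0 = floor(sqrt(56)) = 7, since 7^2 = 49 <= 56 < 64 = 8^2.
Iterate m_{i+1} = d_i*a_i - m_i, d_{i+1} = (56 - m_{i+1}^2)/d_i, a_{i+1} = floor((a_0 + m_{i+1})/d_{i+1}):
  m_1 = 1*7 - 0 = 7, d_1 = (56 - 7^2)/1 = 7/1 = 7, a_1 = floor((7 + 7)/7) = 2.
  m_2 = 7*2 - 7 = 7, d_2 = (56 - 7^2)/7 = 7/7 = 1, a_2 = floor((7 + 7)/1) = 14.
  m_3 = 1*14 - 7 = 7, d_3 = (56 - 7^2)/1 = 7/1 = 7: (m_3, d_3) = (m_1, d_1) = (7, 7), so from here the quotients repeat a_1, a_2; the period length is 2.
Hence the expansion of sqrt(56) is a_0 = 7 followed by the repeating block 2, 14 (period 2).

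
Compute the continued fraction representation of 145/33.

Run the Euclidean algorithm on 145 and 33; the successive quotients are the partial quotients a_0, a_1, ... (each step inverts the fractional part left over by the previous one):
  145 = 4*33 + 13, so a_0 = 4.
  33 = 2*13 + 7, so a_1 = 2.
  13 = 1*7 + 6, so a_2 = 1.
  7 = 1*6 + 1, so a_3 = 1.
  6 = 6*1 + 0, so a_4 = 6.
The remainder reaches 0 after 5 divisions, so the expansion has 5 partial quotients, read off in order.

[4; 2, 1, 1, 6]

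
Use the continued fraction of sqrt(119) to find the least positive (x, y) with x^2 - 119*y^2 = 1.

(x, y) = (120, 11)

First expand sqrt(119) as a continued fraction. With x_i = (sqrt(119) + m_i)/d_i and (m_0, d_0) = (0, 1): a_0 = floor(sqrt(119)) = 10, since 10^2 = 100 <= 119 < 121 = 11^2.
Iterate m_{i+1} = d_i*a_i - m_i, d_{i+1} = (119 - m_{i+1}^2)/d_i, a_{i+1} = floor((a_0 + m_{i+1})/d_{i+1}):
  m_1 = 1*10 - 0 = 10, d_1 = (119 - 10^2)/1 = 19/1 = 19, a_1 = floor((10 + 10)/19) = 1.
  m_2 = 19*1 - 10 = 9, d_2 = (119 - 9^2)/19 = 38/19 = 2, a_2 = floor((10 + 9)/2) = 9.
  m_3 = 2*9 - 9 = 9, d_3 = (119 - 9^2)/2 = 38/2 = 19, a_3 = floor((10 + 9)/19) = 1.
  m_4 = 19*1 - 9 = 10, d_4 = (119 - 10^2)/19 = 19/19 = 1, a_4 = floor((10 + 10)/1) = 20.
  m_5 = 1*20 - 10 = 10, d_5 = (119 - 10^2)/1 = 19/1 = 19: (m_5, d_5) = (m_1, d_1) = (10, 19), so from here the quotients repeat a_1, ..., a_4; the period length is 4.
So sqrt(119) = [10; (1, 9, 1, 20)] with period length k = 4.
k is even, so the fundamental solution of x^2 - 119y^2 = 1 is (p_{k-1}, q_{k-1}) = (p_3, q_3); compute convergents through index 3.
Convergents (p_i = a_i*p_{i-1} + p_{i-2}, q_i = a_i*q_{i-1} + q_{i-2} with p_{-2}=0, p_{-1}=1, q_{-2}=1, q_{-1}=0):
  i=0: a_0=10, p_0 = 10*1 + 0 = 10, q_0 = 10*0 + 1 = 1.
  i=1: a_1=1, p_1 = 1*10 + 1 = 11, q_1 = 1*1 + 0 = 1.
  i=2: a_2=9, p_2 = 9*11 + 10 = 109, q_2 = 9*1 + 1 = 10.
  i=3: a_3=1, p_3 = 1*109 + 11 = 120, q_3 = 1*10 + 1 = 11.
Check: 120^2 - 119*11^2 = 14400 - 14399 = 1, so (x, y) = (120, 11) solves the equation, and by the theorem it is the least positive solution.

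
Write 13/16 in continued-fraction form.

Run the Euclidean algorithm on 13 and 16; the successive quotients are the partial quotients a_0, a_1, ... (each step inverts the fractional part left over by the previous one):
  13 = 0*16 + 13, so a_0 = 0.
  16 = 1*13 + 3, so a_1 = 1.
  13 = 4*3 + 1, so a_2 = 4.
  3 = 3*1 + 0, so a_3 = 3.
The remainder reaches 0 after 4 divisions, so the expansion has 4 partial quotients, read off in order.

[0; 1, 4, 3]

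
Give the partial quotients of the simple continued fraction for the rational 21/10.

[2; 10]

Run the Euclidean algorithm on 21 and 10; the successive quotients are the partial quotients a_0, a_1, ... (each step inverts the fractional part left over by the previous one):
  21 = 2*10 + 1, so a_0 = 2.
  10 = 10*1 + 0, so a_1 = 10.
The remainder reaches 0 after 2 divisions, so the expansion has 2 partial quotients, read off in order.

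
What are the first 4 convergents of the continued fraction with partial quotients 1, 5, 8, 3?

Using the convergent recurrence p_i = a_i*p_{i-1} + p_{i-2}, q_i = a_i*q_{i-1} + q_{i-2} with p_{-2}=0, p_{-1}=1, q_{-2}=1, q_{-1}=0:
  i=0: a_0=1, p_0 = 1*1 + 0 = 1, q_0 = 1*0 + 1 = 1.
  i=1: a_1=5, p_1 = 5*1 + 1 = 6, q_1 = 5*1 + 0 = 5.
  i=2: a_2=8, p_2 = 8*6 + 1 = 49, q_2 = 8*5 + 1 = 41.
  i=3: a_3=3, p_3 = 3*49 + 6 = 153, q_3 = 3*41 + 5 = 128.

1/1, 6/5, 49/41, 153/128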